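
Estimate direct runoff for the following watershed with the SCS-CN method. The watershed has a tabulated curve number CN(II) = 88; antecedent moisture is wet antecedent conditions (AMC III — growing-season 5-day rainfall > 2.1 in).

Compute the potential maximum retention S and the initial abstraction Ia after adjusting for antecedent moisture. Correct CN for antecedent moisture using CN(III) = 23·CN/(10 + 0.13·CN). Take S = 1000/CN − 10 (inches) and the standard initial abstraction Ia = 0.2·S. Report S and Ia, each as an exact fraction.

Adjust CN=88 to AMC III: 23·88/(10 + 0.13·88) → 2024 ÷ (536/25) = 6325/67 ≈ 94.403
Retention S: 1000/CN − 10 with CN=94.403 → S = 150/253 ≈ 0.593 in
Ia = 0.2·(150/253) = 30/253 in ≈ 0.119 in

S = 150/253 in ≈ 0.593 in; Ia = 30/253 in ≈ 0.119 in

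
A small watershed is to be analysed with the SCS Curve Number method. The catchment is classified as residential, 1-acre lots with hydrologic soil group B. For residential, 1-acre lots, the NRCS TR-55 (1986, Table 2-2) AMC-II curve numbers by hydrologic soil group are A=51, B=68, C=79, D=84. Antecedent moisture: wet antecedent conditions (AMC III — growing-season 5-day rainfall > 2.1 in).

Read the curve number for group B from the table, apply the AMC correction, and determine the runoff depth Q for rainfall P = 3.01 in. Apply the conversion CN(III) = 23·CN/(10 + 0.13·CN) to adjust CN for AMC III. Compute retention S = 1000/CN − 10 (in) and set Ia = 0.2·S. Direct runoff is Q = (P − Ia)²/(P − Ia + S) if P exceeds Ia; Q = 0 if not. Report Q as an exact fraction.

NRCS table: residential, 1-acre lots, soil group B → CN(II) = 68
Wet (AMC III): CN(III) = 23·68/(10 + 0.13·68) = 1564/(471/25) = 39100/471 ≈ 83.015
Retention S: 1000/CN − 10 with CN=83.015 → S = 800/391 ≈ 2.046 in
Ia = 0.2·(800/391) = 160/391 in ≈ 0.409 in
P − Ia = 3.010 − 0.409 = 101691/39100 ≈ 2.601 in (> 0, runoff occurs)
Q = (101691/39100)²/((101691/39100) + 800/391) = (10341059481/1528810000)/(181691/39100) = 10341059481/7104118100 in ≈ 1.456 in

Q = 10341059481/7104118100 in ≈ 1.456 in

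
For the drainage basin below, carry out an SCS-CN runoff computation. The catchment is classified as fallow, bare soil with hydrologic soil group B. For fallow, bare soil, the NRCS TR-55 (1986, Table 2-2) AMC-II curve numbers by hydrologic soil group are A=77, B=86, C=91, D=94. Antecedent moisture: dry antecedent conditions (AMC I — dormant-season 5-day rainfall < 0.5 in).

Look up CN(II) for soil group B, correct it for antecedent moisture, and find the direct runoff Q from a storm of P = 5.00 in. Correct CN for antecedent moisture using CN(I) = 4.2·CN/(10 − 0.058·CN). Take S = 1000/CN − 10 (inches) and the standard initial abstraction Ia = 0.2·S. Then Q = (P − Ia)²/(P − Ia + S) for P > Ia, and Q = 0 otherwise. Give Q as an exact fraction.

NRCS table: fallow, bare soil, soil group B → CN(II) = 86
Adjust CN=86 to AMC I: 4.2·86/(10 − 0.058·86) → (1806/5) ÷ (1253/250) = 12900/179 ≈ 72.067
Retention S: 1000/CN − 10 with CN=72.067 → S = 500/129 ≈ 3.876 in
Initial abstraction Ia = S/5 = (500/129)/5 = 100/129 ≈ 0.775 in
Excess rainfall: 5.000 − 0.775 = 4.225 in; P > Ia so Q > 0
Q = (545/129)²/((545/129) + 500/129) = (297025/16641)/(1045/129) = 59405/26961 in ≈ 2.203 in

Q = 59405/26961 in ≈ 2.203 in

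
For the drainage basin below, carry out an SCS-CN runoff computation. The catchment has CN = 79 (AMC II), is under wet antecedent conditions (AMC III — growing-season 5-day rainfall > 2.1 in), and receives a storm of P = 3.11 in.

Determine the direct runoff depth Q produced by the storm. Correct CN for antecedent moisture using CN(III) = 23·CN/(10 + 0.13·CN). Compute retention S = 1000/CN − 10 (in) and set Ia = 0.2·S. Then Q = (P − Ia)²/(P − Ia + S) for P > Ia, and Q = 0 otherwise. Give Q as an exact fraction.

Adjust CN=79 to AMC III: 23·79/(10 + 0.13·79) → 1817 ÷ (2027/100) = 181700/2027 ≈ 89.640
Max retention: S = 1000/(181700/2027) − 10 = 2100/1817 in (≈ 1.156 in)
Initial abstraction Ia = S/5 = (2100/1817)/5 = 420/1817 ≈ 0.231 in
P − Ia = 3.110 − 0.231 = 523087/181700 ≈ 2.879 in (> 0, runoff occurs)
Runoff Q = (P−Ia)²/(P−Ia+S) = (2.879)²/(2.879+1.156) = 273620009569/133201907900 ≈ 2.054 in

Q = 273620009569/133201907900 in ≈ 2.054 in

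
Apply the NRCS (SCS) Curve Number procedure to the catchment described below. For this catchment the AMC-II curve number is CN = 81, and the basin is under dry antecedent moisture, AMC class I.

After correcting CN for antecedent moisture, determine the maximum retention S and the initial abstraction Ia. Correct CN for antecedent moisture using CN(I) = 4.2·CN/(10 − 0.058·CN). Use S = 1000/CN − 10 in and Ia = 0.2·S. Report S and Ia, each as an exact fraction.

Dry (AMC I): CN(I) = 4.2·81/(10 − 0.058·81) = (1701/5)/(2651/500) = 170100/2651 ≈ 64.164
Max retention: S = 1000/(170100/2651) − 10 = 9500/1701 in (≈ 5.585 in)
Initial abstraction Ia = S/5 = (9500/1701)/5 = 1900/1701 ≈ 1.117 in

S = 9500/1701 in ≈ 5.585 in; Ia = 1900/1701 in ≈ 1.117 in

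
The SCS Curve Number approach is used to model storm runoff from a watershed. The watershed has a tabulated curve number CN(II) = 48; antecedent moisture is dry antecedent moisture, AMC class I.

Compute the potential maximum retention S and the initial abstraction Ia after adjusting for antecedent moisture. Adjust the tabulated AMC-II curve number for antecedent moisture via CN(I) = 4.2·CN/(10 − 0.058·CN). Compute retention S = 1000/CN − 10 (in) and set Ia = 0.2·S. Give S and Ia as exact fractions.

Adjust CN=48 to AMC I: 4.2·48/(10 − 0.058·48) → (1008/5) ÷ (902/125) = 12600/451 ≈ 27.938
Max retention: S = 1000/(12600/451) − 10 = 1625/63 in (≈ 25.794 in)
Ia = 0.2·(1625/63) = 325/63 in ≈ 5.159 in

S = 1625/63 in ≈ 25.794 in; Ia = 325/63 in ≈ 5.159 in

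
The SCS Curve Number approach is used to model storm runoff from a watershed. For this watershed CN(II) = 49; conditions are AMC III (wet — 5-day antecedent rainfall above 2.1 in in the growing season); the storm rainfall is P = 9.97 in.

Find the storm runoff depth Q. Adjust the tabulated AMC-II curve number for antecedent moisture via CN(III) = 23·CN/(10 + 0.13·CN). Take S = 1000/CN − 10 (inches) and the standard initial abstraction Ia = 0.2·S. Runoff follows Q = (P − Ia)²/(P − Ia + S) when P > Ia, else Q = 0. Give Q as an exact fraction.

Q = 1043705381161/172613461300 in ≈ 6.046 in

Adjust CN=49 to AMC III: 23·49/(10 + 0.13·49) → 1127 ÷ (1637/100) = 112700/1637 ≈ 68.845
Max retention: S = 1000/(112700/1637) − 10 = 5100/1127 in (≈ 4.525 in)
Ia = 0.2S: 0.2·4.525 = 0.905 in (exactly 1020/1127)
P − Ia = 9.970 − 0.905 = 1021619/112700 ≈ 9.065 in (> 0, runoff occurs)
Q = (1021619/112700)²/((1021619/112700) + 5100/1127) = (1043705381161/12701290000)/(1531619/112700) = 1043705381161/172613461300 in ≈ 6.046 in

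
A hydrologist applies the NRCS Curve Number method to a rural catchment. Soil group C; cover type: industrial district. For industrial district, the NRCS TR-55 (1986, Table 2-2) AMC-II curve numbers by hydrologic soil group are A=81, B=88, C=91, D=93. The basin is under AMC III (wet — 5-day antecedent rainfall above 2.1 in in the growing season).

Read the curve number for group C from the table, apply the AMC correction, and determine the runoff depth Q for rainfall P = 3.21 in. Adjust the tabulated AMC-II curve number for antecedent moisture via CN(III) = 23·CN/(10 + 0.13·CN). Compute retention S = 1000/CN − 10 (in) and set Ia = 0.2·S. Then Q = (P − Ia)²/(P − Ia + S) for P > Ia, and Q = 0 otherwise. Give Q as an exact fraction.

Q = 142507915203/51896144300 in ≈ 2.746 in

NRCS table: industrial district, soil group C → CN(II) = 91
Wet (AMC III): CN(III) = 23·91/(10 + 0.13·91) = 2093/(2183/100) = 209300/2183 ≈ 95.877
S = 1000/(209300/2183) − 10 = 900/2093 in ≈ 0.430 in
Ia = 0.2·(900/2093) = 180/2093 in ≈ 0.086 in
Since P=3.210 > Ia=0.086: effective rainfall P−Ia = 653853/209300 in
Q: (653853/209300)² ÷ (743853/209300) = 142507915203/51896144300 in (≈ 2.746 in)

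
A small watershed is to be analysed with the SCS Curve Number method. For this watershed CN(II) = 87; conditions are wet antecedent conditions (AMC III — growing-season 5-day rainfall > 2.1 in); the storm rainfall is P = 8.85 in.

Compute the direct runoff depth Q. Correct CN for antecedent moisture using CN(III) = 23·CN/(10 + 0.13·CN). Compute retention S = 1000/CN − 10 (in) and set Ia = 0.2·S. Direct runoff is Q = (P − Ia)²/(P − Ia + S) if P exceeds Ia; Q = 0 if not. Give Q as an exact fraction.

Q = 121784946529/15006579540 in ≈ 8.115 in

Wet (AMC III): CN(III) = 23·87/(10 + 0.13·87) = 2001/(2131/100) = 200100/2131 ≈ 93.900
Max retention: S = 1000/(200100/2131) − 10 = 1300/2001 in (≈ 0.650 in)
Initial abstraction Ia = S/5 = (1300/2001)/5 = 260/2001 ≈ 0.130 in
Since P=8.850 > Ia=0.130: effective rainfall P−Ia = 348977/40020 in
Q: (348977/40020)² ÷ (374977/40020) = 121784946529/15006579540 in (≈ 8.115 in)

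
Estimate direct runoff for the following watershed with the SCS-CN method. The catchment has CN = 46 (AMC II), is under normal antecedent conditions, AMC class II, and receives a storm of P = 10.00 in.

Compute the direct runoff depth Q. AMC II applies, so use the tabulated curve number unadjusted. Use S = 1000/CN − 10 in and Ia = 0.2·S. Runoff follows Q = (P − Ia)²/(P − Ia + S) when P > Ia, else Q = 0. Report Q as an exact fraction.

AMC II — tabulated CN = 46 applies directly.
Max retention: S = 1000/46 − 10 = 270/23 in (≈ 11.739 in)
Ia = 0.2S: 0.2·11.739 = 2.348 in (exactly 54/23)
Excess rainfall: 10.000 − 2.348 = 7.652 in; P > Ia so Q > 0
Q: (176/23)² ÷ (446/23) = 15488/5129 in (≈ 3.020 in)

Q = 15488/5129 in ≈ 3.020 in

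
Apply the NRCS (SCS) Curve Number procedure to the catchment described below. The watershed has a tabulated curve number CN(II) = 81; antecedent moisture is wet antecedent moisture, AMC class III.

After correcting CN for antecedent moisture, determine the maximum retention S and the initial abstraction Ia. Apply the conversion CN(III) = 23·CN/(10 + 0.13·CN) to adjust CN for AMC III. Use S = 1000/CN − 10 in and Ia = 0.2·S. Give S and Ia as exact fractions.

S = 1900/1863 in ≈ 1.020 in; Ia = 380/1863 in ≈ 0.204 in

CN(III) from CN(II)=81: (23·81)/(10 + 0.13·81) = 186300/2053 ≈ 90.745
Retention S: 1000/CN − 10 with CN=90.745 → S = 1900/1863 ≈ 1.020 in
Ia = 0.2·(1900/1863) = 380/1863 in ≈ 0.204 in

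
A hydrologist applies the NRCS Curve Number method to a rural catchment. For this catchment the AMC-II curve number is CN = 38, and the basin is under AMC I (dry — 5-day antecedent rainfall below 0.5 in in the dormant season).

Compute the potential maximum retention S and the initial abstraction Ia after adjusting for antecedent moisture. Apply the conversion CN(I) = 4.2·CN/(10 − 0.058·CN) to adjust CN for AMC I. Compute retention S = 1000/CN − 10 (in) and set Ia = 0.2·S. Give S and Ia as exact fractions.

S = 15500/399 in ≈ 38.847 in; Ia = 3100/399 in ≈ 7.769 in

Adjust CN=38 to AMC I: 4.2·38/(10 − 0.058·38) → (798/5) ÷ (1949/250) = 39900/1949 ≈ 20.472
Max retention: S = 1000/(39900/1949) − 10 = 15500/399 in (≈ 38.847 in)
Ia = 0.2·(15500/399) = 3100/399 in ≈ 7.769 in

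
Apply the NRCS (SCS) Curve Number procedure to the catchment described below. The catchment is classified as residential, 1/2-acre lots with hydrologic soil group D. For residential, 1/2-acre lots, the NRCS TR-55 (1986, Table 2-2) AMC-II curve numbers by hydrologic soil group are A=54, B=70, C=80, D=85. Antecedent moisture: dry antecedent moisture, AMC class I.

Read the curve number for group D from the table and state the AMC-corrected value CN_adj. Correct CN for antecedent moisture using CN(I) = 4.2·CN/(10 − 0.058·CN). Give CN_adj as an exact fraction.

CN_adj = 11900/169 ≈ 70.414

NRCS table: residential, 1/2-acre lots, soil group D → CN(II) = 85
CN(I) from CN(II)=85: (4.2·85)/(10 − 0.058·85) = 11900/169 ≈ 70.414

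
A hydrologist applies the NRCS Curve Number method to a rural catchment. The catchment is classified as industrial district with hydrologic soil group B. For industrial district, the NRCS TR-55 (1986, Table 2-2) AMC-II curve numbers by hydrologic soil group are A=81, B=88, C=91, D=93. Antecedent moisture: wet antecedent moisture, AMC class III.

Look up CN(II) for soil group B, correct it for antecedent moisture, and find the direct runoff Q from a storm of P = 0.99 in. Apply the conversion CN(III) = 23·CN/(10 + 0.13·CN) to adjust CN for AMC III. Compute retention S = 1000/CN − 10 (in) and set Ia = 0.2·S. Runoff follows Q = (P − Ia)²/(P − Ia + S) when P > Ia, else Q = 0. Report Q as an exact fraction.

Q = 162023403/312429700 in ≈ 0.519 in

NRCS table: industrial district, soil group B → CN(II) = 88
CN(III) from CN(II)=88: (23·88)/(10 + 0.13·88) = 6325/67 ≈ 94.403
Max retention: S = 1000/(6325/67) − 10 = 150/253 in (≈ 0.593 in)
Initial abstraction Ia = S/5 = (150/253)/5 = 30/253 ≈ 0.119 in
Since P=0.990 > Ia=0.119: effective rainfall P−Ia = 22047/25300 in
Runoff Q = (P−Ia)²/(P−Ia+S) = (0.871)²/(0.871+0.593) = 162023403/312429700 ≈ 0.519 in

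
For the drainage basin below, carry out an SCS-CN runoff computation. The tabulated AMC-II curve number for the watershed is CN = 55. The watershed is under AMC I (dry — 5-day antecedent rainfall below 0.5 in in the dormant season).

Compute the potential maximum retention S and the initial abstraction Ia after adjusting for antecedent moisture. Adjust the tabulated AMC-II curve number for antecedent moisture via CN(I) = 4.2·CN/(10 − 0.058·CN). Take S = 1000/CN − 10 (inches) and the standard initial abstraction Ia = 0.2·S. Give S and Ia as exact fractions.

Adjust CN=55 to AMC I: 4.2·55/(10 − 0.058·55) → 231 ÷ (681/100) = 7700/227 ≈ 33.921
Max retention: S = 1000/(7700/227) − 10 = 1500/77 in (≈ 19.481 in)
Ia = 0.2S: 0.2·19.481 = 3.896 in (exactly 300/77)

S = 1500/77 in ≈ 19.481 in; Ia = 300/77 in ≈ 3.896 in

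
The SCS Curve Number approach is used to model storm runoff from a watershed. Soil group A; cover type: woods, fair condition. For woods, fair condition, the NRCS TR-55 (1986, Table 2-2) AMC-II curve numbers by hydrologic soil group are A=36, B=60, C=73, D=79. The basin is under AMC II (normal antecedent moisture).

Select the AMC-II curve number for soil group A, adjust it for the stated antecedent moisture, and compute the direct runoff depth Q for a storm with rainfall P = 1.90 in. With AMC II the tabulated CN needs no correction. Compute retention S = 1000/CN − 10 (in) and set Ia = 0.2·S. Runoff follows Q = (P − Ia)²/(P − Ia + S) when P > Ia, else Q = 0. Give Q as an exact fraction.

Q = 0 in ≈ 0.000 in

NRCS table: woods, fair condition, soil group A → CN(II) = 36
AMC II — tabulated CN = 36 applies directly.
Retention S: 1000/CN − 10 with CN=36.000 → S = 160/9 ≈ 17.778 in
Initial abstraction Ia = S/5 = (160/9)/5 = 32/9 ≈ 3.556 in
P = 1.900 ≤ Ia = 3.556 in: entire storm abstracted, Q = 0.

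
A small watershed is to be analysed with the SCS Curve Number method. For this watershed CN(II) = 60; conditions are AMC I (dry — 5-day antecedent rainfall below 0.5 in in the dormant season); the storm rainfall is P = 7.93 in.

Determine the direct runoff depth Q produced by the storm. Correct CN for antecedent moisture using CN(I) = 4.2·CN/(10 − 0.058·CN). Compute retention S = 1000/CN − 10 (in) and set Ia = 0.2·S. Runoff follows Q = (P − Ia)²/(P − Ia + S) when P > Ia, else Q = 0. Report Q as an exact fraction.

Q = 897541681/818741700 in ≈ 1.096 in

Dry (AMC I): CN(I) = 4.2·60/(10 − 0.058·60) = 252/(163/25) = 6300/163 ≈ 38.650
S = 1000/(6300/163) − 10 = 1000/63 in ≈ 15.873 in
Ia = 0.2·(1000/63) = 200/63 in ≈ 3.175 in
Excess rainfall: 7.930 − 3.175 = 4.755 in; P > Ia so Q > 0
Runoff Q = (P−Ia)²/(P−Ia+S) = (4.755)²/(4.755+15.873) = 897541681/818741700 ≈ 1.096 in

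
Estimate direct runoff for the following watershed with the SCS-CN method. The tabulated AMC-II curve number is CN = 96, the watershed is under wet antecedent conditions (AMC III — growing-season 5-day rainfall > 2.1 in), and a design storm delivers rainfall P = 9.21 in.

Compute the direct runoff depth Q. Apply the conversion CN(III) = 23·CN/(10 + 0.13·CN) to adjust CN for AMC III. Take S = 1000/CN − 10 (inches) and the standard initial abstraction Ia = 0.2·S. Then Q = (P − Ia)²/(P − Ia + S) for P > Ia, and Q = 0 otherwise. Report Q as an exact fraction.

CN(III) from CN(II)=96: (23·96)/(10 + 0.13·96) = 27600/281 ≈ 98.221
S = 1000/(27600/281) − 10 = 25/138 in ≈ 0.181 in
Initial abstraction Ia = S/5 = (25/138)/5 = 5/138 ≈ 0.036 in
P − Ia = 9.210 − 0.036 = 63299/6900 ≈ 9.174 in (> 0, runoff occurs)
Q: (63299/6900)² ÷ (64549/6900) = 4006763401/445388100 in (≈ 8.996 in)

Q = 4006763401/445388100 in ≈ 8.996 in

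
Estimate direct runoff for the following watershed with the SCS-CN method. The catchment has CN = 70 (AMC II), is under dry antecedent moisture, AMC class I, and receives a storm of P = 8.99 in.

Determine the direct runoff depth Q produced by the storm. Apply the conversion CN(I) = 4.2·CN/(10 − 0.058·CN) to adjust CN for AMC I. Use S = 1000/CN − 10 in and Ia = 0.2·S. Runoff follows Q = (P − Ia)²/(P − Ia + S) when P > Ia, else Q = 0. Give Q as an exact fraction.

Q = 1159470601/411849900 in ≈ 2.815 in

CN(I) from CN(II)=70: (4.2·70)/(10 − 0.058·70) = 4900/99 ≈ 49.495
S = 1000/(4900/99) − 10 = 500/49 in ≈ 10.204 in
Initial abstraction Ia = S/5 = (500/49)/5 = 100/49 ≈ 2.041 in
Since P=8.990 > Ia=2.041: effective rainfall P−Ia = 34051/4900 in
Runoff Q = (P−Ia)²/(P−Ia+S) = (6.949)²/(6.949+10.204) = 1159470601/411849900 ≈ 2.815 in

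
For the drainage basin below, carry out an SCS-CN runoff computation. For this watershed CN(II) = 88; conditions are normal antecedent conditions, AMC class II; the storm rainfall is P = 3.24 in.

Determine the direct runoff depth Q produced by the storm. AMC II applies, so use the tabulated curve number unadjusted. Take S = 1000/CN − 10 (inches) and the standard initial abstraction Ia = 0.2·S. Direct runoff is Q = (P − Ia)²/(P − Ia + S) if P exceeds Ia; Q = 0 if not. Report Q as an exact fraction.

CN(II) = 88; AMC II needs no correction.
Max retention: S = 1000/88 − 10 = 15/11 in (≈ 1.364 in)
Ia = 0.2S: 0.2·1.364 = 0.273 in (exactly 3/11)
Excess rainfall: 3.240 − 0.273 = 2.967 in; P > Ia so Q > 0
Q = (816/275)²/((816/275) + 15/11) = (665856/75625)/(1191/275) = 221952/109175 in ≈ 2.033 in

Q = 221952/109175 in ≈ 2.033 in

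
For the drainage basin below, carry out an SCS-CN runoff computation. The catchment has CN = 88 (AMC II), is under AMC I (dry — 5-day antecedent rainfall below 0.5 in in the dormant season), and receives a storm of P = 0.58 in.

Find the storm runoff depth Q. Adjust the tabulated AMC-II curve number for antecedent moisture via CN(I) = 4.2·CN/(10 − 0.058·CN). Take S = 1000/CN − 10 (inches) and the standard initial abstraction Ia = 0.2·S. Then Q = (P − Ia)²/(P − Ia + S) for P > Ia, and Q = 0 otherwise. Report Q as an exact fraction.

CN(I) from CN(II)=88: (4.2·88)/(10 − 0.058·88) = 3850/51 ≈ 75.490
S = 1000/(3850/51) − 10 = 250/77 in ≈ 3.247 in
Ia = 0.2S: 0.2·3.247 = 0.649 in (exactly 50/77)
P = 0.580 ≤ Ia = 0.649 in: entire storm abstracted, Q = 0.

Q = 0 in ≈ 0.000 in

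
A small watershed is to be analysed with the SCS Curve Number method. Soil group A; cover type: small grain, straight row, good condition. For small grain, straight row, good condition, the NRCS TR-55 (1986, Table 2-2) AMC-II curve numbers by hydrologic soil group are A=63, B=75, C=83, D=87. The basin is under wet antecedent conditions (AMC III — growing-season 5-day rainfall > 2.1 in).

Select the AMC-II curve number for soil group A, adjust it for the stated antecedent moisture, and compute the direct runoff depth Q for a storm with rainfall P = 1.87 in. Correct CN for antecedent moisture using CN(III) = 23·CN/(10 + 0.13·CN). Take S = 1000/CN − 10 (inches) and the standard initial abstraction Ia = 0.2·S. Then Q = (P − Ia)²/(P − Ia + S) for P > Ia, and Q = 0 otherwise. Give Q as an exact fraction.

NRCS table: small grain, straight row, good condition, soil group A → CN(II) = 63
Adjust CN=63 to AMC III: 23·63/(10 + 0.13·63) → 1449 ÷ (1819/100) = 144900/1819 ≈ 79.659
Retention S: 1000/CN − 10 with CN=79.659 → S = 3700/1449 ≈ 2.553 in
Initial abstraction Ia = S/5 = (3700/1449)/5 = 740/1449 ≈ 0.511 in
Since P=1.870 > Ia=0.511: effective rainfall P−Ia = 196963/144900 in
Runoff Q = (P−Ia)²/(P−Ia+S) = (1.359)²/(1.359+2.553) = 38794423369/82152938700 ≈ 0.472 in

Q = 38794423369/82152938700 in ≈ 0.472 in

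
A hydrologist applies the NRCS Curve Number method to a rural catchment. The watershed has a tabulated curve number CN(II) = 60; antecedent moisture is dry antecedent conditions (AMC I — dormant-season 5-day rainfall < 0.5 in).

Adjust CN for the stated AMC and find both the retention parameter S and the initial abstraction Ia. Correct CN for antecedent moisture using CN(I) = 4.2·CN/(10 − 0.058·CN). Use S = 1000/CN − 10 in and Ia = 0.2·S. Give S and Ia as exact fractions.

S = 1000/63 in ≈ 15.873 in; Ia = 200/63 in ≈ 3.175 in

CN(I) from CN(II)=60: (4.2·60)/(10 − 0.058·60) = 6300/163 ≈ 38.650
Retention S: 1000/CN − 10 with CN=38.650 → S = 1000/63 ≈ 15.873 in
Ia = 0.2·(1000/63) = 200/63 in ≈ 3.175 in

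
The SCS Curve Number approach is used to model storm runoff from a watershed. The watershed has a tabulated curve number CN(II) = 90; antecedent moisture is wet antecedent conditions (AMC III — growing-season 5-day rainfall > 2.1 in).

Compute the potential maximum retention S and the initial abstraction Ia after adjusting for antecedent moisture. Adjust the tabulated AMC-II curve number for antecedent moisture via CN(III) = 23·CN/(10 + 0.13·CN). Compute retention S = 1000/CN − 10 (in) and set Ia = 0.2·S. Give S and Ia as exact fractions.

Wet (AMC III): CN(III) = 23·90/(10 + 0.13·90) = 2070/(217/10) = 20700/217 ≈ 95.392
Retention S: 1000/CN − 10 with CN=95.392 → S = 100/207 ≈ 0.483 in
Ia = 0.2S: 0.2·0.483 = 0.097 in (exactly 20/207)

S = 100/207 in ≈ 0.483 in; Ia = 20/207 in ≈ 0.097 in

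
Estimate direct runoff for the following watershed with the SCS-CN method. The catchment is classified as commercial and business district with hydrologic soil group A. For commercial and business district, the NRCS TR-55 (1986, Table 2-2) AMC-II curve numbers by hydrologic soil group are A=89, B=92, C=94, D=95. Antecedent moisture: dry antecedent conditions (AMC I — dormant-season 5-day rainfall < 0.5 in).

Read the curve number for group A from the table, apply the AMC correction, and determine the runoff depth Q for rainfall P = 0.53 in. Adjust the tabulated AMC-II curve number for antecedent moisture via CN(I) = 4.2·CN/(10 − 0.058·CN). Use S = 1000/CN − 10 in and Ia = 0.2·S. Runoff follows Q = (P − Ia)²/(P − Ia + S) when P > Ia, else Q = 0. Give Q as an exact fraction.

NRCS table: commercial and business district, soil group A → CN(II) = 89
Dry (AMC I): CN(I) = 4.2·89/(10 − 0.058·89) = (1869/5)/(2419/500) = 186900/2419 ≈ 77.263
Max retention: S = 1000/(186900/2419) − 10 = 5500/1869 in (≈ 2.943 in)
Ia = 0.2S: 0.2·2.943 = 0.589 in (exactly 1100/1869)
P = 0.530 ≤ Ia = 0.589 in: entire storm abstracted, Q = 0.

Q = 0 in ≈ 0.000 in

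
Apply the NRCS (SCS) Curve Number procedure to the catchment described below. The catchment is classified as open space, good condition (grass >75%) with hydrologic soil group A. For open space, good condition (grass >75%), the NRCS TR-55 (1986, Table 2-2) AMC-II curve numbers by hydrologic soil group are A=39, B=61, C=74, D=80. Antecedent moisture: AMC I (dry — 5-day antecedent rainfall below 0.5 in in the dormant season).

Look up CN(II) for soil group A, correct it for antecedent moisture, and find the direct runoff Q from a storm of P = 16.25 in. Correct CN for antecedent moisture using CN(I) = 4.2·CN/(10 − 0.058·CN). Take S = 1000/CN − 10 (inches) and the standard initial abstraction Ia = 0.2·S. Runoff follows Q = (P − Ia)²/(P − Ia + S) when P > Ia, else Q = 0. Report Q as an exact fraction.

NRCS table: open space, good condition (grass >75%), soil group A → CN(II) = 39
CN(I) from CN(II)=39: (4.2·39)/(10 − 0.058·39) = 81900/3869 ≈ 21.168
Max retention: S = 1000/(81900/3869) − 10 = 30500/819 in (≈ 37.241 in)
Initial abstraction Ia = S/5 = (30500/819)/5 = 6100/819 ≈ 7.448 in
P − Ia = 16.250 − 7.448 = 28835/3276 ≈ 8.802 in (> 0, runoff occurs)
Runoff Q = (P−Ia)²/(P−Ia+S) = (8.802)²/(8.802+37.241) = 166291445/98827092 ≈ 1.683 in

Q = 166291445/98827092 in ≈ 1.683 in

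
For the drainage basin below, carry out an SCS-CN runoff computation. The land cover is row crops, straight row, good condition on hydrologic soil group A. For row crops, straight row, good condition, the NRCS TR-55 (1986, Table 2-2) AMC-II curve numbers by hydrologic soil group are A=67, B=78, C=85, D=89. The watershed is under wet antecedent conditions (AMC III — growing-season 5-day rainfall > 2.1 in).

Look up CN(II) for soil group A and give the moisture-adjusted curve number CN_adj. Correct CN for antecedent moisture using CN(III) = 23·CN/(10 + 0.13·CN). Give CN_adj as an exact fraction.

NRCS table: row crops, straight row, good condition, soil group A → CN(II) = 67
CN(III) from CN(II)=67: (23·67)/(10 + 0.13·67) = 154100/1871 ≈ 82.362

CN_adj = 154100/1871 ≈ 82.362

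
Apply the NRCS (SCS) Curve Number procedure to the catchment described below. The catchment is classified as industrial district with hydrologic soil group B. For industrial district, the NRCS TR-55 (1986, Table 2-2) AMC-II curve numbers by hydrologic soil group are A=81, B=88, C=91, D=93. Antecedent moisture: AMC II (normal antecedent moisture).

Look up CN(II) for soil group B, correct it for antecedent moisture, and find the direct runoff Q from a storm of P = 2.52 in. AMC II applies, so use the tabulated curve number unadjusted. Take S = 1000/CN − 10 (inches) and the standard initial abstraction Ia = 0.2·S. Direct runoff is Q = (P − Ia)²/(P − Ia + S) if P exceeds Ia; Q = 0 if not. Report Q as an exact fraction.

Q = 127308/91025 in ≈ 1.399 in

NRCS table: industrial district, soil group B → CN(II) = 88
Average conditions: CN = 88 (no AMC adjustment).
Max retention: S = 1000/88 − 10 = 15/11 in (≈ 1.364 in)
Initial abstraction Ia = S/5 = (15/11)/5 = 3/11 ≈ 0.273 in
P − Ia = 2.520 − 0.273 = 618/275 ≈ 2.247 in (> 0, runoff occurs)
Q = (618/275)²/((618/275) + 15/11) = (381924/75625)/(993/275) = 127308/91025 in ≈ 1.399 in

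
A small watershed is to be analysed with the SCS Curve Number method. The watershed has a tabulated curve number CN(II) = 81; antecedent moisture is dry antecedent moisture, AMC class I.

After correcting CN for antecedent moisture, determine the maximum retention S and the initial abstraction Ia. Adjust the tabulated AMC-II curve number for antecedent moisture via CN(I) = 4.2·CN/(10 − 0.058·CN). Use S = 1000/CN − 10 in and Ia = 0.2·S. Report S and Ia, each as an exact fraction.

S = 9500/1701 in ≈ 5.585 in; Ia = 1900/1701 in ≈ 1.117 in

CN(I) from CN(II)=81: (4.2·81)/(10 − 0.058·81) = 170100/2651 ≈ 64.164
Max retention: S = 1000/(170100/2651) − 10 = 9500/1701 in (≈ 5.585 in)
Ia = 0.2·(9500/1701) = 1900/1701 in ≈ 1.117 in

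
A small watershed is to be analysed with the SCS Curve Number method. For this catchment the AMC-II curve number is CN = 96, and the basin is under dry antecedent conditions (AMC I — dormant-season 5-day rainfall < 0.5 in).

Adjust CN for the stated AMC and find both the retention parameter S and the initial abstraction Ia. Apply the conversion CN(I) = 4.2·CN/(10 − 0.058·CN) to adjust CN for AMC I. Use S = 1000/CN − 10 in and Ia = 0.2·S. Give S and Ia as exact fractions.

Adjust CN=96 to AMC I: 4.2·96/(10 − 0.058·96) → (2016/5) ÷ (554/125) = 25200/277 ≈ 90.975
S = 1000/(25200/277) − 10 = 125/126 in ≈ 0.992 in
Ia = 0.2·(125/126) = 25/126 in ≈ 0.198 in

S = 125/126 in ≈ 0.992 in; Ia = 25/126 in ≈ 0.198 in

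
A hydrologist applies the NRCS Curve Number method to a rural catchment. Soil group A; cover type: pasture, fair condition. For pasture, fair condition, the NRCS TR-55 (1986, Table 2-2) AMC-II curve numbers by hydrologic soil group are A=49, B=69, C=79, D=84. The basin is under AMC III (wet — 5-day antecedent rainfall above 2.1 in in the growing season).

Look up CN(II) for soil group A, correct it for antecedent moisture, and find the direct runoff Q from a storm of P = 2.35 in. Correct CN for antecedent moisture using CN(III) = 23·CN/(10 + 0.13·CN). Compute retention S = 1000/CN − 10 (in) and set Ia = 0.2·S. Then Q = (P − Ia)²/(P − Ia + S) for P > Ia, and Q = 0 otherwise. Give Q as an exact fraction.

NRCS table: pasture, fair condition, soil group A → CN(II) = 49
CN(III) from CN(II)=49: (23·49)/(10 + 0.13·49) = 112700/1637 ≈ 68.845
Max retention: S = 1000/(112700/1637) − 10 = 5100/1127 in (≈ 4.525 in)
Ia = 0.2·(5100/1127) = 1020/1127 in ≈ 0.905 in
P − Ia = 2.350 − 0.905 = 32569/22540 ≈ 1.445 in (> 0, runoff occurs)
Runoff Q = (P−Ia)²/(P−Ia+S) = (1.445)²/(1.445+4.525) = 1060739761/3033185260 ≈ 0.350 in

Q = 1060739761/3033185260 in ≈ 0.350 in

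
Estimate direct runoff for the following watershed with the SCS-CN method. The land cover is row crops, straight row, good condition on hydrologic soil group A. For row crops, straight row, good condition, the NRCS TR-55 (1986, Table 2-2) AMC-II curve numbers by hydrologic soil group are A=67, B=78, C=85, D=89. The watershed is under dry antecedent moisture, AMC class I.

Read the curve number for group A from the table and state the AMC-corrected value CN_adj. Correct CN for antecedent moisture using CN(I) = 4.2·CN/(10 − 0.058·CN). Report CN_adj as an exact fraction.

NRCS table: row crops, straight row, good condition, soil group A → CN(II) = 67
CN(I) from CN(II)=67: (4.2·67)/(10 − 0.058·67) = 46900/1019 ≈ 46.026

CN_adj = 46900/1019 ≈ 46.026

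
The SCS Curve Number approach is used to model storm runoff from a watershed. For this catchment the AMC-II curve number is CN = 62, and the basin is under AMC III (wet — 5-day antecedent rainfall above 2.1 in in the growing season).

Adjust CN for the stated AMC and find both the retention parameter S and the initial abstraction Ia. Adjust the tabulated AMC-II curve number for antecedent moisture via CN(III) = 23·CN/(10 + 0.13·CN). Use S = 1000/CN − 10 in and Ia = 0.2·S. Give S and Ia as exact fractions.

S = 1900/713 in ≈ 2.665 in; Ia = 380/713 in ≈ 0.533 in

CN(III) from CN(II)=62: (23·62)/(10 + 0.13·62) = 71300/903 ≈ 78.959
S = 1000/(71300/903) − 10 = 1900/713 in ≈ 2.665 in
Ia = 0.2·(1900/713) = 380/713 in ≈ 0.533 in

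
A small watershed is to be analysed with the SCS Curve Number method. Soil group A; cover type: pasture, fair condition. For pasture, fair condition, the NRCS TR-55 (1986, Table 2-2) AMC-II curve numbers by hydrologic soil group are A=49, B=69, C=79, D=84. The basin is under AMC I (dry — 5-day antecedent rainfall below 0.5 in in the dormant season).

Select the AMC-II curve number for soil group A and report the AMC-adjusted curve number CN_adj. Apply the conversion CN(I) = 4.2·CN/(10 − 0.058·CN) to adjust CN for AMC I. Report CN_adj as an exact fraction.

NRCS table: pasture, fair condition, soil group A → CN(II) = 49
Adjust CN=49 to AMC I: 4.2·49/(10 − 0.058·49) → (1029/5) ÷ (3579/500) = 34300/1193 ≈ 28.751

CN_adj = 34300/1193 ≈ 28.751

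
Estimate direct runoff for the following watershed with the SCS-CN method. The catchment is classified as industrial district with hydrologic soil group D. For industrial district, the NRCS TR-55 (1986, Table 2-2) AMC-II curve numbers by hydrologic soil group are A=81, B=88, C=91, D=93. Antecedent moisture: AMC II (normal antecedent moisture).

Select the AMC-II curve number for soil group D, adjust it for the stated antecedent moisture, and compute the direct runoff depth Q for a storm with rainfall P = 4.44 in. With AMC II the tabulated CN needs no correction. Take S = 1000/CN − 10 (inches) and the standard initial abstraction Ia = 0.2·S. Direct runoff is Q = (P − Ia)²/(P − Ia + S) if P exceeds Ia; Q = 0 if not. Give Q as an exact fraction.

Q = 99460729/27255975 in ≈ 3.649 in

NRCS table: industrial district, soil group D → CN(II) = 93
CN(II) = 93; AMC II needs no correction.
Max retention: S = 1000/93 − 10 = 70/93 in (≈ 0.753 in)
Initial abstraction Ia = S/5 = (70/93)/5 = 14/93 ≈ 0.151 in
P − Ia = 4.440 − 0.151 = 9973/2325 ≈ 4.289 in (> 0, runoff occurs)
Q: (9973/2325)² ÷ (11723/2325) = 99460729/27255975 in (≈ 3.649 in)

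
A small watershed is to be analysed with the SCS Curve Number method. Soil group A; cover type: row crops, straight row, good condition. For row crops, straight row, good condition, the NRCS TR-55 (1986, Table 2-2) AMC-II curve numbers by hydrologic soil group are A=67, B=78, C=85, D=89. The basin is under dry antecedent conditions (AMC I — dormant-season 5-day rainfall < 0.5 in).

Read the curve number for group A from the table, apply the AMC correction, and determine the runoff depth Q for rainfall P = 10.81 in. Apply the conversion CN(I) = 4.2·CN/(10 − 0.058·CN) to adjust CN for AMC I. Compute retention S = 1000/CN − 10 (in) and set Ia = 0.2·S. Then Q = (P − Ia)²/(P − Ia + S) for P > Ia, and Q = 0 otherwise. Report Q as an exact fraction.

NRCS table: row crops, straight row, good condition, soil group A → CN(II) = 67
Adjust CN=67 to AMC I: 4.2·67/(10 − 0.058·67) → (1407/5) ÷ (3057/500) = 46900/1019 ≈ 46.026
Retention S: 1000/CN − 10 with CN=46.026 → S = 5500/469 ≈ 11.727 in
Ia = 0.2S: 0.2·11.727 = 2.345 in (exactly 1100/469)
P − Ia = 10.810 − 2.345 = 396989/46900 ≈ 8.465 in (> 0, runoff occurs)
Q: (396989/46900)² ÷ (946989/46900) = 157600266121/44413784100 in (≈ 3.548 in)

Q = 157600266121/44413784100 in ≈ 3.548 in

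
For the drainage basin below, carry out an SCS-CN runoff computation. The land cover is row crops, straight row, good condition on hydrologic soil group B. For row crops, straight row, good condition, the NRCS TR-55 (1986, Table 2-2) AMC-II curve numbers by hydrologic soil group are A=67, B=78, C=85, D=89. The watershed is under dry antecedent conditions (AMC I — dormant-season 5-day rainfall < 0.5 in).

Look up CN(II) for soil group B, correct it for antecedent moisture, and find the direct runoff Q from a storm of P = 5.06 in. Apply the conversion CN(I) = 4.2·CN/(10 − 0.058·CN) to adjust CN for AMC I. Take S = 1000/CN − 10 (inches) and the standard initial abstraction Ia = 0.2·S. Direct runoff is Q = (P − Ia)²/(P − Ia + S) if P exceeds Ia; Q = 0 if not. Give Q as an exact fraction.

NRCS table: row crops, straight row, good condition, soil group B → CN(II) = 78
Adjust CN=78 to AMC I: 4.2·78/(10 − 0.058·78) → (1638/5) ÷ (1369/250) = 81900/1369 ≈ 59.825
S = 1000/(81900/1369) − 10 = 5500/819 in ≈ 6.716 in
Initial abstraction Ia = S/5 = (5500/819)/5 = 1100/819 ≈ 1.343 in
Since P=5.060 > Ia=1.343: effective rainfall P−Ia = 152207/40950 in
Runoff Q = (P−Ia)²/(P−Ia+S) = (3.717)²/(3.717+6.716) = 2106088259/1590375150 ≈ 1.324 in

Q = 2106088259/1590375150 in ≈ 1.324 in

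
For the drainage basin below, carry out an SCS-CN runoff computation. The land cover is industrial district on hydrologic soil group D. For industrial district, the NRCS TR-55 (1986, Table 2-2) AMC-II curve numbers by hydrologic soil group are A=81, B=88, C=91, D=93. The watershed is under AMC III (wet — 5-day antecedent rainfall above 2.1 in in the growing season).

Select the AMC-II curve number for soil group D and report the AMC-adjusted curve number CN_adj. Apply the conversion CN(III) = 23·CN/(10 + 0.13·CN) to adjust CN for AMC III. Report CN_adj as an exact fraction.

NRCS table: industrial district, soil group D → CN(II) = 93
Adjust CN=93 to AMC III: 23·93/(10 + 0.13·93) → 2139 ÷ (2209/100) = 213900/2209 ≈ 96.831

CN_adj = 213900/2209 ≈ 96.831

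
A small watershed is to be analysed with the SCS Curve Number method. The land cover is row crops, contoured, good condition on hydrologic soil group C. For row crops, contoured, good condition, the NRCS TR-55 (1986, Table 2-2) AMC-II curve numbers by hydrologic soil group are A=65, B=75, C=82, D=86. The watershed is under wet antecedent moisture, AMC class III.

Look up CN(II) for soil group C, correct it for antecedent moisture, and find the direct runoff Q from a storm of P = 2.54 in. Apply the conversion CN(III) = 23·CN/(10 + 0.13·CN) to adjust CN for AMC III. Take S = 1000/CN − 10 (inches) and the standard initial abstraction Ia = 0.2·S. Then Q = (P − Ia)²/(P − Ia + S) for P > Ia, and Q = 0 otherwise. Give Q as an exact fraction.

NRCS table: row crops, contoured, good condition, soil group C → CN(II) = 82
Wet (AMC III): CN(III) = 23·82/(10 + 0.13·82) = 1886/(1033/50) = 94300/1033 ≈ 91.288
Retention S: 1000/CN − 10 with CN=91.288 → S = 900/943 ≈ 0.954 in
Ia = 0.2S: 0.2·0.954 = 0.191 in (exactly 180/943)
P − Ia = 2.540 − 0.191 = 110761/47150 ≈ 2.349 in (> 0, runoff occurs)
Q = (110761/47150)²/((110761/47150) + 900/943) = (12267999121/2223122500)/(155761/47150) = 12267999121/7344131150 in ≈ 1.670 in

Q = 12267999121/7344131150 in ≈ 1.670 in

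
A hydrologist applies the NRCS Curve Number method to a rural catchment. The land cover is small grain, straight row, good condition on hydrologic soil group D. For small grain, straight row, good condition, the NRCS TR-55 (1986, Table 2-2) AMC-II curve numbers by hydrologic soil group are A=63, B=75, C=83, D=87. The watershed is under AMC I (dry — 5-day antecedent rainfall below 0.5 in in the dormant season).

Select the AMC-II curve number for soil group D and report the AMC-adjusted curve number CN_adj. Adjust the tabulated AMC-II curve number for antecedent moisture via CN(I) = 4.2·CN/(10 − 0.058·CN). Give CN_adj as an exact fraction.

NRCS table: small grain, straight row, good condition, soil group D → CN(II) = 87
Adjust CN=87 to AMC I: 4.2·87/(10 − 0.058·87) → (1827/5) ÷ (2477/500) = 182700/2477 ≈ 73.759

CN_adj = 182700/2477 ≈ 73.759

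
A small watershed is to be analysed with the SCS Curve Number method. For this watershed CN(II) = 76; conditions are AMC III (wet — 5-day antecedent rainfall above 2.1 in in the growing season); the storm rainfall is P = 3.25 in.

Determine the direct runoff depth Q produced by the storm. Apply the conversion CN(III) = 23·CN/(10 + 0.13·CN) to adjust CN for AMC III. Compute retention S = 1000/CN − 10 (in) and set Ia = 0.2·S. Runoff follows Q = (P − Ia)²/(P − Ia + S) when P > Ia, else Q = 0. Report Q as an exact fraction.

Q = 27050401/13286548 in ≈ 2.036 in

Adjust CN=76 to AMC III: 23·76/(10 + 0.13·76) → 1748 ÷ (497/25) = 43700/497 ≈ 87.928
Retention S: 1000/CN − 10 with CN=87.928 → S = 600/437 ≈ 1.373 in
Initial abstraction Ia = S/5 = (600/437)/5 = 120/437 ≈ 0.275 in
P − Ia = 3.250 − 0.275 = 5201/1748 ≈ 2.975 in (> 0, runoff occurs)
Q: (5201/1748)² ÷ (7601/1748) = 27050401/13286548 in (≈ 2.036 in)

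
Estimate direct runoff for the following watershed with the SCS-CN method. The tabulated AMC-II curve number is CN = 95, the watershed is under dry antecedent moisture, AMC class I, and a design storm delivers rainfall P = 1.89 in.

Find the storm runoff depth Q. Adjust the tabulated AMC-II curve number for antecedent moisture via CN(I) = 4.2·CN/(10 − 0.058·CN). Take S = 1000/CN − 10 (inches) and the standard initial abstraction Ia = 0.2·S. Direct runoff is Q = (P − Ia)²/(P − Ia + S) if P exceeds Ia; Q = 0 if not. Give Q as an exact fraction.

Q = 4278598921/4604898900 in ≈ 0.929 in

CN(I) from CN(II)=95: (4.2·95)/(10 − 0.058·95) = 39900/449 ≈ 88.864
Retention S: 1000/CN − 10 with CN=88.864 → S = 500/399 ≈ 1.253 in
Initial abstraction Ia = S/5 = (500/399)/5 = 100/399 ≈ 0.251 in
P − Ia = 1.890 − 0.251 = 65411/39900 ≈ 1.639 in (> 0, runoff occurs)
Q: (65411/39900)² ÷ (115411/39900) = 4278598921/4604898900 in (≈ 0.929 in)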